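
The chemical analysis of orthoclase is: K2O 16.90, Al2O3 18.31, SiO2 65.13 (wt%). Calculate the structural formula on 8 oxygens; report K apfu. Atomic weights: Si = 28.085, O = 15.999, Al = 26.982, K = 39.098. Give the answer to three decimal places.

16.90 wt% K2O ÷ 94.195 g/mol = 0.17942 mol, giving 0.35884 K and 0.17942 O.
18.31 wt% Al2O3 ÷ 101.961 g/mol = 0.17958 mol, giving 0.35916 Al and 0.53874 O.
65.13 wt% SiO2 ÷ 60.083 g/mol = 1.08400 mol, giving 1.08400 Si and 2.16800 O.
Oxygen sums to 2.88616; scaling by 8/2.88616 = 2.77185 puts the formula on 8 O.
K: 0.35884 × 2.77185 = 0.995 atoms per formula unit.

0.995 K apfu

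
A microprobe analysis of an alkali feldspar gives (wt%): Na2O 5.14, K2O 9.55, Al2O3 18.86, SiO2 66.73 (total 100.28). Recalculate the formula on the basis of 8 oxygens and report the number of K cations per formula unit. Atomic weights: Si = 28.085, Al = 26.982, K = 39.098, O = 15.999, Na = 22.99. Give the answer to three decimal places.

5.14 wt% Na2O ÷ 61.979 g/mol = 0.08293 mol, giving 0.16586 Na and 0.08293 O.
9.55 wt% K2O ÷ 94.195 g/mol = 0.10139 mol, giving 0.20278 K and 0.10139 O.
18.86 wt% Al2O3 ÷ 101.961 g/mol = 0.18497 mol, giving 0.36994 Al and 0.55491 O.
66.73 wt% SiO2 ÷ 60.083 g/mol = 1.11063 mol, giving 1.11063 Si and 2.22126 O.
Oxygen sums to 2.96049; scaling by 8/2.96049 = 2.70226 puts the formula on 8 O.
K: 0.20278 × 2.70226 = 0.548 atoms per formula unit.

0.548 K apfu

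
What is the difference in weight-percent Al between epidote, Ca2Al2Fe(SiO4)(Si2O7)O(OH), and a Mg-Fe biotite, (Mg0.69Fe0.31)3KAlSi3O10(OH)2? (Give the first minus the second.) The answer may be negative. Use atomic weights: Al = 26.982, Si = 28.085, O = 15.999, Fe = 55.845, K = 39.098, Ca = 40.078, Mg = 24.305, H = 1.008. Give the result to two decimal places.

5.13 percentage points

Al in Ca2Al2Fe(SiO4)(Si2O7)O(OH): molar mass 483.215 g/mol; 2×26.982 = 53.964 g → 11.17 wt%.
Al in (Mg0.69Fe0.31)3KAlSi3O10(OH)2: molar mass 446.586 g/mol; 1×26.982 = 26.982 g → 6.04 wt%.
Difference = 11.17 − 6.04 = 5.13 percentage points.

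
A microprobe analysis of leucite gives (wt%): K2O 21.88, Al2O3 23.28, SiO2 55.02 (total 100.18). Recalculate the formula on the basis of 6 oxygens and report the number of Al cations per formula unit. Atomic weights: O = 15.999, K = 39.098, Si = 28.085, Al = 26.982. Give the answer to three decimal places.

K2O: 21.88/94.195 = 0.23228 mol → 0.46456 mol K, 0.23228 mol O.
Al2O3: 23.28/101.961 = 0.22832 mol → 0.45664 mol Al, 0.68496 mol O.
SiO2: 55.02/60.083 = 0.91573 mol → 0.91573 mol Si, 1.83146 mol O.
Total oxygen = 2.74870 mol. Normalization factor = 6/2.74870 = 2.18285.
Al per 6 O = 0.45664 × 2.18285 = 0.997.

0.997 Al apfu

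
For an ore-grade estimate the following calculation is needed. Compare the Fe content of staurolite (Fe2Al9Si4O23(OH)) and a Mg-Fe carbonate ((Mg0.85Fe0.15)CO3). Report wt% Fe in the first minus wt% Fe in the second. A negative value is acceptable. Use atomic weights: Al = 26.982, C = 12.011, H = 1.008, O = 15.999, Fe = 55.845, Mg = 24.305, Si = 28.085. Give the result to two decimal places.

3.70 percentage points

M(Fe2Al9Si4O23(OH)) = 851.852 g/mol, so wt% Fe = 111.690/851.852 × 100 = 13.11%.
M((Mg0.85Fe0.15)CO3) = 89.044 g/mol, so wt% Fe = 8.377/89.044 × 100 = 9.41%.
13.11 − 9.41 = 3.70 pp.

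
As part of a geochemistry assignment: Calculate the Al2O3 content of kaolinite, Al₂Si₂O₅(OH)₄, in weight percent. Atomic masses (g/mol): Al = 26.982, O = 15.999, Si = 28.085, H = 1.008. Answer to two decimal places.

Molar mass of Al₂Si₂O₅(OH)₄ = 2*26.982 + 2*28.085 + 9*15.999 + 4*1.008 = 258.157 g/mol.
Each formula unit contains 2 Al, equivalent to 2/2 = 1.0000 mol Al2O3.
M(Al2O3) = 2×26.982 + 3×15.999 = 101.961 g/mol.
Mass of Al2O3 per formula unit = 1.0000 × 101.961 = 101.961 g.
Al2O3 wt% = 101.961 / 258.157 × 100 = 39.50%.

39.50 wt%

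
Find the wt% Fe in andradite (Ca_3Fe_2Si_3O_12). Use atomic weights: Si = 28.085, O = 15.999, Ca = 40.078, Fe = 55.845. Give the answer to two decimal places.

Formula mass = 3*40.078 + 2*55.845 + 3*28.085 + 12*15.999 = 508.167 g/mol, of which 111.690 g is Fe.
So Fe makes up 111.690/508.167 = 0.2198 of the mass, i.e. 21.98%.

21.98 mass %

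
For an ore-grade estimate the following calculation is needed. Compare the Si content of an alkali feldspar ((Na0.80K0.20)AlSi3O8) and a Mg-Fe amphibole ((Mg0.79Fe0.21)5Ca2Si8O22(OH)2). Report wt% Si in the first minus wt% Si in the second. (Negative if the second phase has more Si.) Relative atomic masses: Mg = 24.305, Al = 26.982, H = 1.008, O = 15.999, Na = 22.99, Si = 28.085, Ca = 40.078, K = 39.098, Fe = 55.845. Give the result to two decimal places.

5.17 percentage points

First mineral: 84.255 g Si in 265.441 g formula = 31.74 wt% Si.
Second mineral: 224.680 g Si in 845.470 g formula = 26.57 wt% Si.
31.74% − 26.57% gives a difference of 5.17 percentage points.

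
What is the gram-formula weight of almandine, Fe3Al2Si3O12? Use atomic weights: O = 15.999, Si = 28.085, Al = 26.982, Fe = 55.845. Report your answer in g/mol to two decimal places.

497.74 g/mol

M = 3(55.845) + 2(26.982) + 3(28.085) + 12(15.999)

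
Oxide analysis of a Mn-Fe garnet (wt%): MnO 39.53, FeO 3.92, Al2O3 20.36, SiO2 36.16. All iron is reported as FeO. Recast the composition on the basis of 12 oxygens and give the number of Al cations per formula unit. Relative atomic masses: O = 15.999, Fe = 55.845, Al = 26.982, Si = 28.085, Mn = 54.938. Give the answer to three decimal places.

39.53 wt% MnO ÷ 70.937 g/mol = 0.55726 mol, giving 0.55726 Mn and 0.55726 O.
3.92 wt% FeO ÷ 71.844 g/mol = 0.05456 mol, giving 0.05456 Fe and 0.05456 O.
20.36 wt% Al2O3 ÷ 101.961 g/mol = 0.19968 mol, giving 0.39936 Al and 0.59904 O.
36.16 wt% SiO2 ÷ 60.083 g/mol = 0.60183 mol, giving 0.60183 Si and 1.20366 O.
Oxygen sums to 2.41452; scaling by 12/2.41452 = 4.96993 puts the formula on 12 O.
Al: 0.39936 × 4.96993 = 1.985 atoms per formula unit.

1.985 Al apfu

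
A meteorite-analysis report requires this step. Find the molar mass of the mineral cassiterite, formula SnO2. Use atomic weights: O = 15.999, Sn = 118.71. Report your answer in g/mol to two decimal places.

The formula mass is the sum 1(118.71) + 2(15.999).

150.71 g/mol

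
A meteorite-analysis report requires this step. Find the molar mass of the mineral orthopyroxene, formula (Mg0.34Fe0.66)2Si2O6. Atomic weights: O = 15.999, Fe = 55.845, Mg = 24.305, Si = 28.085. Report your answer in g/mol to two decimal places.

242.41 g/mol

Mg: 0.68 × 24.305 = 16.5274
Fe: 1.32 × 55.845 = 73.7154
Si: 2 × 28.085 = 56.1700
O: 6 × 15.999 = 95.9940
Summing the contributions gives the formula mass.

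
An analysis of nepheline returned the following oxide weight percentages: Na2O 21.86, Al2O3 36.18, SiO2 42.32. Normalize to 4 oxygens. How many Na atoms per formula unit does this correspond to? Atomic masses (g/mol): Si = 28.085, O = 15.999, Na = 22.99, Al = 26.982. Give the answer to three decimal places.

0.998 Na apfu

Na2O (M=61.979): mol = 0.35270; Na = 0.70540, O = 0.35270.
Al2O3 (M=101.961): mol = 0.35484; Al = 0.70968, O = 1.06452.
SiO2 (M=60.083): mol = 0.70436; Si = 0.70436, O = 1.40872.
ΣO = 2.82594; factor = 4/ΣO = 1.41546.
Na apfu = 0.70540 × 1.41546 = 0.998.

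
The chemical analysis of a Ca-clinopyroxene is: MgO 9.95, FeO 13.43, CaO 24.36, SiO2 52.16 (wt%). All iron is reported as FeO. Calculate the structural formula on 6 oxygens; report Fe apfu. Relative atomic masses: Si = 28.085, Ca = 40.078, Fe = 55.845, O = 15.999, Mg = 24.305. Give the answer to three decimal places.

MgO (M=40.304): mol = 0.24687; Mg = 0.24687, O = 0.24687.
FeO (M=71.844): mol = 0.18693; Fe = 0.18693, O = 0.18693.
CaO (M=56.077): mol = 0.43440; Ca = 0.43440, O = 0.43440.
SiO2 (M=60.083): mol = 0.86813; Si = 0.86813, O = 1.73626.
ΣO = 2.60446; factor = 6/ΣO = 2.30374.
Fe apfu = 0.18693 × 2.30374 = 0.431.

0.431 Fe apfu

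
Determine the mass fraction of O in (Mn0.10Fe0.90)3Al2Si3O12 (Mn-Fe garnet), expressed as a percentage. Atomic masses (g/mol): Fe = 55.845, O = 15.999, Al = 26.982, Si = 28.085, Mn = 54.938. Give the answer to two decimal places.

38.59 mass %

Formula mass = 0.30×54.938 + 2.70×55.845 + 2×26.982 + 3×28.085 + 12×15.999 = 497.470 g/mol, of which 191.988 g is O.
So O makes up 191.988/497.470 = 0.3859 of the mass, i.e. 38.59%.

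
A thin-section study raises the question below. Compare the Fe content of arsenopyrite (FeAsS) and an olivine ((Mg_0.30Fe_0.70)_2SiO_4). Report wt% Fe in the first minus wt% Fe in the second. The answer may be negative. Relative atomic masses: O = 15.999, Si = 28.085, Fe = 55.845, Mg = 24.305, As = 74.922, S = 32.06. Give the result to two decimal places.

Fe in FeAsS: molar mass 162.827 g/mol; 1×55.845 = 55.845 g → 34.30 wt%.
Fe in (Mg_0.30Fe_0.70)_2SiO_4: molar mass 184.847 g/mol; 1.40×55.845 = 78.183 g → 42.30 wt%.
Difference = 34.30 − 42.30 = -8.00 percentage points.

-8.00 percentage points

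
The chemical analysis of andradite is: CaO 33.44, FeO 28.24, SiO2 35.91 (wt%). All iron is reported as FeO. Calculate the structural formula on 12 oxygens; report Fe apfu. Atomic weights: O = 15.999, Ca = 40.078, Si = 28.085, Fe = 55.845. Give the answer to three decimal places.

2.159 Fe apfu

CaO (M=56.077): mol = 0.59632; Ca = 0.59632, O = 0.59632.
FeO (M=71.844): mol = 0.39307; Fe = 0.39307, O = 0.39307.
SiO2 (M=60.083): mol = 0.59767; Si = 0.59767, O = 1.19534.
ΣO = 2.18473; factor = 12/ΣO = 5.49267.
Fe apfu = 0.39307 × 5.49267 = 2.159.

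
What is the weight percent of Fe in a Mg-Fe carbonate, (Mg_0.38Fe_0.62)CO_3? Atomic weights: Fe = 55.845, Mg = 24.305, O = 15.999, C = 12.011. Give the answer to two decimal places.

33.33 mass %

Molar mass of (Mg_0.38Fe_0.62)CO_3: 0.38·24.305 + 0.62·55.845 + 1·12.011 + 3·15.999 = 103.868 g/mol.
Mass of Fe per formula unit: 0.62 × 55.845 = 34.624 g.
Weight fraction Fe = 34.624 / 103.868 = 0.3333.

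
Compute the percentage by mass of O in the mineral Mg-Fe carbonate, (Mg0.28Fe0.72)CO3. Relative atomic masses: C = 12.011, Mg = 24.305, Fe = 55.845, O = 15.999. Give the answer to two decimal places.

Formula mass = 0.28*24.305 + 0.72*55.845 + 1*12.011 + 3*15.999 = 107.022 g/mol, of which 47.997 g is O.
So O makes up 47.997/107.022 = 0.4485 of the mass, i.e. 44.85%.

44.85 mass %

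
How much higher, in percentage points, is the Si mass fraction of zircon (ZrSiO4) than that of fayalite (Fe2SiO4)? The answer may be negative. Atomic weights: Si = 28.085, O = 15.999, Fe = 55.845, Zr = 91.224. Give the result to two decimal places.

Si in ZrSiO4: molar mass 183.305 g/mol; 1×28.085 = 28.085 g → 15.32 wt%.
Si in Fe2SiO4: molar mass 203.771 g/mol; 1×28.085 = 28.085 g → 13.78 wt%.
Difference = 15.32 − 13.78 = 1.54 percentage points.

1.54 percentage points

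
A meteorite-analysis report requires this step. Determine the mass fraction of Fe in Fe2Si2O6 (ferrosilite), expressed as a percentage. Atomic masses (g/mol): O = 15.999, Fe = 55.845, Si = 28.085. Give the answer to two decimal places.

42.33 wt%

Molar mass of Fe2Si2O6: 2·55.845 + 2·28.085 + 6·15.999 = 263.854 g/mol.
Mass of Fe per formula unit: 2 × 55.845 = 111.690 g.
Weight fraction Fe = 111.690 / 263.854 = 0.4233.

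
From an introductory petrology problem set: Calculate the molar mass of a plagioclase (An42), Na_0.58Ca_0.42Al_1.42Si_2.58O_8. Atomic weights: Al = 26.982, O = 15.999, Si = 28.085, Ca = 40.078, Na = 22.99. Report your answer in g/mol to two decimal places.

M = 0.58*22.99 + 0.42*40.078 + 1.42*26.982 + 2.58*28.085 + 8*15.999

268.93 g/mol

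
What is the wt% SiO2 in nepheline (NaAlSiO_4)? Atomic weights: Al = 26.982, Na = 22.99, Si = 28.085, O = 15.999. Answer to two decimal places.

Formula mass = 142.053 g/mol.
1 Si → 1.0000 mol SiO2 per formula unit; M(SiO2) = 60.083, so SiO2 mass = 60.083 g.
60.083/142.053 × 100 = 42.30 wt%.

42.30 wt%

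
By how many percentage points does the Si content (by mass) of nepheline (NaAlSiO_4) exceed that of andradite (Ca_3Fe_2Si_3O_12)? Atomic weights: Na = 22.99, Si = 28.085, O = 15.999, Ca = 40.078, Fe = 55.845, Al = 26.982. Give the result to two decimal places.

M(NaAlSiO_4) = 142.053 g/mol, so wt% Si = 28.085/142.053 × 100 = 19.77%.
M(Ca_3Fe_2Si_3O_12) = 508.167 g/mol, so wt% Si = 84.255/508.167 × 100 = 16.58%.
19.77 − 16.58 = 3.19 pp.

3.19 percentage points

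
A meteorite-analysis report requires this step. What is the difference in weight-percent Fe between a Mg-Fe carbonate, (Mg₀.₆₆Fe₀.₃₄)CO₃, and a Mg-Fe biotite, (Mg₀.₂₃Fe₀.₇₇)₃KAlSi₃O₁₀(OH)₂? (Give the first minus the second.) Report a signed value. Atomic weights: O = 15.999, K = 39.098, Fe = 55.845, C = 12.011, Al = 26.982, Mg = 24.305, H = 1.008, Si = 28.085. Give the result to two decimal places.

-6.34 percentage points

First mineral: 18.987 g Fe in 95.037 g formula = 19.98 wt% Fe.
Second mineral: 129.002 g Fe in 490.111 g formula = 26.32 wt% Fe.
19.98% − 26.32% gives a difference of -6.34 percentage points.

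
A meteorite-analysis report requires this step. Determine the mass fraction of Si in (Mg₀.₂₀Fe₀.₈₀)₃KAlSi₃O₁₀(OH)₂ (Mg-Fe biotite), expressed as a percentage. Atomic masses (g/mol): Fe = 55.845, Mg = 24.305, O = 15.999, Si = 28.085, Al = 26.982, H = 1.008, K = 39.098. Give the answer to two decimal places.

17.09 weight percent

M((Mg₀.₂₀Fe₀.₈₀)₃KAlSi₃O₁₀(OH)₂) = 492.950 g/mol.
Si contributes 3 × 28.085 = 84.255 g per mole.
84.255/492.950 = 0.1709 → 17.09%.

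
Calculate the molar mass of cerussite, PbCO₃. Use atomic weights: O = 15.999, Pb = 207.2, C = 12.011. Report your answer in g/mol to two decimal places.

M = 1(207.2) + 1(12.011) + 3(15.999)

267.21 g/mol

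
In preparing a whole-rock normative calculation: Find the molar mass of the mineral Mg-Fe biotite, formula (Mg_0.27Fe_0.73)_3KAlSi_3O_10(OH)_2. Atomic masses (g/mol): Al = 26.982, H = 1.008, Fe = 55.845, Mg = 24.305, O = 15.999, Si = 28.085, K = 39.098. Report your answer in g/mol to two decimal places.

486.33 g/mol

The formula mass is the sum 0.81×24.305 + 2.19×55.845 + 1×39.098 + 1×26.982 + 3×28.085 + 12×15.999 + 2×1.008.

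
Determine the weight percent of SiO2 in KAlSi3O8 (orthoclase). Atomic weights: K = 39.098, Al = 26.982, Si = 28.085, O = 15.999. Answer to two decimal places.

64.76 wt%

Molar mass of KAlSi3O8 = 1×39.098 + 1×26.982 + 3×28.085 + 8×15.999 = 278.327 g/mol.
Each formula unit contains 3 Si, equivalent to 3/1 = 3.0000 mol SiO2.
M(SiO2) = 1×28.085 + 2×15.999 = 60.083 g/mol.
Mass of SiO2 per formula unit = 3.0000 × 60.083 = 180.249 g.
SiO2 wt% = 180.249 / 278.327 × 100 = 64.76%.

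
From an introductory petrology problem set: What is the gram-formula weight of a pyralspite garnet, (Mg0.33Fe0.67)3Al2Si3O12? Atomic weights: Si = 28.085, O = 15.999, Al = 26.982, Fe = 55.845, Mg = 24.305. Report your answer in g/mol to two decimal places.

M = 0.99(24.305) + 2.01(55.845) + 2(26.982) + 3(28.085) + 12(15.999)

466.52 g/mol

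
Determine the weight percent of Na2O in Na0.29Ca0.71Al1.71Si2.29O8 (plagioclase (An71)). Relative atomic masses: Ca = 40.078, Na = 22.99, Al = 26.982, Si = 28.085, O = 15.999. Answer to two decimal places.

3.29 wt%

Molar mass of Na0.29Ca0.71Al1.71Si2.29O8 = 0.29×22.99 + 0.71×40.078 + 1.71×26.982 + 2.29×28.085 + 8×15.999 = 273.568 g/mol.
Each formula unit contains 0.29 Na, equivalent to 0.29/2 = 0.1450 mol Na2O.
M(Na2O) = 2×22.99 + 1×15.999 = 61.979 g/mol.
Mass of Na2O per formula unit = 0.1450 × 61.979 = 8.987 g.
Na2O wt% = 8.987 / 273.568 × 100 = 3.29%.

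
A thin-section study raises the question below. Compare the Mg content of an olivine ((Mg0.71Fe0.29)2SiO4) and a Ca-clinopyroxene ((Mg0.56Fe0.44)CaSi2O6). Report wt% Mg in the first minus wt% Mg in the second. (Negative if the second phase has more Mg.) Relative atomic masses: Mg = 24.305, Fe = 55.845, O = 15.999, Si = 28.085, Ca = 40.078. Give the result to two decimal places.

M((Mg0.71Fe0.29)2SiO4) = 158.984 g/mol, so wt% Mg = 34.513/158.984 × 100 = 21.71%.
M((Mg0.56Fe0.44)CaSi2O6) = 230.425 g/mol, so wt% Mg = 13.611/230.425 × 100 = 5.91%.
21.71 − 5.91 = 15.80 pp.

15.80 percentage points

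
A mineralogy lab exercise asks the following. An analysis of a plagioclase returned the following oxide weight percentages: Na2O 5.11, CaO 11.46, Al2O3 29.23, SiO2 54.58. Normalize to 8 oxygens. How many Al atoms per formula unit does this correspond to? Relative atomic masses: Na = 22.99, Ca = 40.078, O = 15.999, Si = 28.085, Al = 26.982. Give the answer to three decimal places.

1.548 Al apfu

5.11 wt% Na2O ÷ 61.979 g/mol = 0.08245 mol, giving 0.16490 Na and 0.08245 O.
11.46 wt% CaO ÷ 56.077 g/mol = 0.20436 mol, giving 0.20436 Ca and 0.20436 O.
29.23 wt% Al2O3 ÷ 101.961 g/mol = 0.28668 mol, giving 0.57336 Al and 0.86004 O.
54.58 wt% SiO2 ÷ 60.083 g/mol = 0.90841 mol, giving 0.90841 Si and 1.81682 O.
Oxygen sums to 2.96367; scaling by 8/2.96367 = 2.69936 puts the formula on 8 O.
Al: 0.57336 × 2.69936 = 1.548 atoms per formula unit.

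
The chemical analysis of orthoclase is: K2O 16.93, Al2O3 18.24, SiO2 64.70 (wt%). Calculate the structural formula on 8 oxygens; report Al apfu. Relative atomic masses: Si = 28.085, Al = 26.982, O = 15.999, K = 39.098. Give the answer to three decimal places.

0.997 Al apfu

16.93 wt% K2O ÷ 94.195 g/mol = 0.17973 mol, giving 0.35946 K and 0.17973 O.
18.24 wt% Al2O3 ÷ 101.961 g/mol = 0.17889 mol, giving 0.35778 Al and 0.53667 O.
64.70 wt% SiO2 ÷ 60.083 g/mol = 1.07684 mol, giving 1.07684 Si and 2.15368 O.
Oxygen sums to 2.87008; scaling by 8/2.87008 = 2.78738 puts the formula on 8 O.
Al: 0.35778 × 2.78738 = 0.997 atoms per formula unit.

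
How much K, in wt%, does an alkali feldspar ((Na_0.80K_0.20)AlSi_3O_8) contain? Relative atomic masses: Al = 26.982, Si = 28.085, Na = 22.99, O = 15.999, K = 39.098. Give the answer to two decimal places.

2.95 wt%

Formula mass = 0.80*22.99 + 0.20*39.098 + 1*26.982 + 3*28.085 + 8*15.999 = 265.441 g/mol, of which 7.820 g is K.
So K makes up 7.820/265.441 = 0.0295 of the mass, i.e. 2.95%.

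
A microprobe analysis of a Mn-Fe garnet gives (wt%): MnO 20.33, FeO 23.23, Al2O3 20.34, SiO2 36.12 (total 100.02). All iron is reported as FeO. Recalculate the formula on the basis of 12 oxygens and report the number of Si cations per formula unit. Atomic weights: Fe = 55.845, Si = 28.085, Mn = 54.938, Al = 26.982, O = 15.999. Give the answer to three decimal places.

2.992 Si apfu

MnO (M=70.937): mol = 0.28659; Mn = 0.28659, O = 0.28659.
FeO (M=71.844): mol = 0.32334; Fe = 0.32334, O = 0.32334.
Al2O3 (M=101.961): mol = 0.19949; Al = 0.39898, O = 0.59847.
SiO2 (M=60.083): mol = 0.60117; Si = 0.60117, O = 1.20234.
ΣO = 2.41074; factor = 12/ΣO = 4.97772.
Si apfu = 0.60117 × 4.97772 = 2.992.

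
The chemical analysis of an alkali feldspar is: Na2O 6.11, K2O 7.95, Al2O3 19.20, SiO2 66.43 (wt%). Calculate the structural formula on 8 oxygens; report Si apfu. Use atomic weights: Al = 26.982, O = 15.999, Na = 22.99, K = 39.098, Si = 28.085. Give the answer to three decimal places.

2.989 Si apfu

Na2O (M=61.979): mol = 0.09858; Na = 0.19716, O = 0.09858.
K2O (M=94.195): mol = 0.08440; K = 0.16880, O = 0.08440.
Al2O3 (M=101.961): mol = 0.18831; Al = 0.37662, O = 0.56493.
SiO2 (M=60.083): mol = 1.10564; Si = 1.10564, O = 2.21128.
ΣO = 2.95919; factor = 8/ΣO = 2.70344.
Si apfu = 1.10564 × 2.70344 = 2.989.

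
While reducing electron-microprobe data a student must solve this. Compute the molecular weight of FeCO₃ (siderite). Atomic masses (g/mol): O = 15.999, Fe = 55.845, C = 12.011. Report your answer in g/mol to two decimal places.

115.85 g/mol

Fe: 1 × 55.845 = 55.8450
C: 1 × 12.011 = 12.0110
O: 3 × 15.999 = 47.9970
Summing the contributions gives the formula mass.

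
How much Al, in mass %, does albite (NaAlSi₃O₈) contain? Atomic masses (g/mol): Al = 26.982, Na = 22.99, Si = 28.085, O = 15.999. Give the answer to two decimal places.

Molar mass of NaAlSi₃O₈: 1×22.99 + 1×26.982 + 3×28.085 + 8×15.999 = 262.219 g/mol.
Mass of Al per formula unit: 1 × 26.982 = 26.982 g.
Weight fraction Al = 26.982 / 262.219 = 0.1029.

10.29 mass %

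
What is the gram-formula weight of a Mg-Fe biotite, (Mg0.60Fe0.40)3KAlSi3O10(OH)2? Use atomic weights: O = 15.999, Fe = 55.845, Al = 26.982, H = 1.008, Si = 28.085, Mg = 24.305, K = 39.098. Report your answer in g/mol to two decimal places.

M = 1.80·24.305 + 1.20·55.845 + 1·39.098 + 1·26.982 + 3·28.085 + 12·15.999 + 2·1.008

455.10 g/mol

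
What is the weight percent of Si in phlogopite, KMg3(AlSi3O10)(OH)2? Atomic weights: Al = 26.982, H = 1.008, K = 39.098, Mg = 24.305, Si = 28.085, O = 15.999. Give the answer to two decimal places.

20.19 weight percent

Formula mass = 1×39.098 + 3×24.305 + 1×26.982 + 3×28.085 + 12×15.999 + 2×1.008 = 417.254 g/mol, of which 84.255 g is Si.
So Si makes up 84.255/417.254 = 0.2019 of the mass, i.e. 20.19%.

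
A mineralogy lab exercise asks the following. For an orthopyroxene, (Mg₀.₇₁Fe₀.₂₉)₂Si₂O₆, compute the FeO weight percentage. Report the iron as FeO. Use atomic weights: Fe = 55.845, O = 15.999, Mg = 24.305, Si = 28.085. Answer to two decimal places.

19.02 wt%

M((Mg₀.₇₁Fe₀.₂₉)₂Si₂O₆) = 219.067 g/mol; M(FeO) = 71.844 g/mol.
Moles FeO per formula unit = 0.58 Fe ÷ 1 = 0.5800.
FeO fraction = (0.5800 × 71.844) / 219.067 = 41.670/219.067 = 0.1902.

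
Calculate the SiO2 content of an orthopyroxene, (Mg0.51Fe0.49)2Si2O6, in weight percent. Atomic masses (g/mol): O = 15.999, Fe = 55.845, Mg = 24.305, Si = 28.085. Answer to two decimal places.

Formula mass = 231.683 g/mol.
2 Si → 2.0000 mol SiO2 per formula unit; M(SiO2) = 60.083, so SiO2 mass = 120.166 g.
120.166/231.683 × 100 = 51.87 wt%.

51.87 wt%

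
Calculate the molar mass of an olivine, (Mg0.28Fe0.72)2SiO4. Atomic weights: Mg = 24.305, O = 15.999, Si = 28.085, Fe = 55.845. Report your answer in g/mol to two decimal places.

M = 0.56*24.305 + 1.44*55.845 + 1*28.085 + 4*15.999

186.11 g/mol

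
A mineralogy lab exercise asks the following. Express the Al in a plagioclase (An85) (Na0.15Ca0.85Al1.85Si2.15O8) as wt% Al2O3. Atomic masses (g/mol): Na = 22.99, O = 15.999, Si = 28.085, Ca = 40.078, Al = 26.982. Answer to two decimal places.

Molar mass of Na0.15Ca0.85Al1.85Si2.15O8 = 0.15·22.99 + 0.85·40.078 + 1.85·26.982 + 2.15·28.085 + 8·15.999 = 275.806 g/mol.
Each formula unit contains 1.85 Al, equivalent to 1.85/2 = 0.9250 mol Al2O3.
M(Al2O3) = 2×26.982 + 3×15.999 = 101.961 g/mol.
Mass of Al2O3 per formula unit = 0.9250 × 101.961 = 94.314 g.
Al2O3 wt% = 94.314 / 275.806 × 100 = 34.20%.

34.20 wt%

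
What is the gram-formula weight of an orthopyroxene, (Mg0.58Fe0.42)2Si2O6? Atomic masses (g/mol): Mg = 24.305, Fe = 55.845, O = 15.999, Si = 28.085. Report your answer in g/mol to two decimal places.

227.27 g/mol

M = 1.16*24.305 + 0.84*55.845 + 2*28.085 + 6*15.999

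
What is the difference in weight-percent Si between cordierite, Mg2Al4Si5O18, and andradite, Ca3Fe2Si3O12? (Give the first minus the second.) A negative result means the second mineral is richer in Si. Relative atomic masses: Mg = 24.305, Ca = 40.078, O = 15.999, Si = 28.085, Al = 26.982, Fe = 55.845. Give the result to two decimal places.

7.43 percentage points

First mineral: 140.425 g Si in 584.945 g formula = 24.01 wt% Si.
Second mineral: 84.255 g Si in 508.167 g formula = 16.58 wt% Si.
24.01% − 16.58% gives a difference of 7.43 percentage points.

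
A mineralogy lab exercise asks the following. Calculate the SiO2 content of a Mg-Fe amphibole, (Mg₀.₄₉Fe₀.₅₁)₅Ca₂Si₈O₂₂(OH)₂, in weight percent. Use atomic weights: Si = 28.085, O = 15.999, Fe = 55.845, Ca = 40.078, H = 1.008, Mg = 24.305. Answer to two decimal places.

Formula mass = 892.780 g/mol.
8 Si → 8.0000 mol SiO2 per formula unit; M(SiO2) = 60.083, so SiO2 mass = 480.664 g.
480.664/892.780 × 100 = 53.84 wt%.

53.84 wt%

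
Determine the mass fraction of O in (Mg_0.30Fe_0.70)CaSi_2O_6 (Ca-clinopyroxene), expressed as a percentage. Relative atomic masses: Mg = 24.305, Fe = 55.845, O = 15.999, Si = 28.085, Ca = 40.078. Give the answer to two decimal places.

40.23 wt%

Formula mass = 0.30*24.305 + 0.70*55.845 + 1*40.078 + 2*28.085 + 6*15.999 = 238.625 g/mol, of which 95.994 g is O.
So O makes up 95.994/238.625 = 0.4023 of the mass, i.e. 40.23%.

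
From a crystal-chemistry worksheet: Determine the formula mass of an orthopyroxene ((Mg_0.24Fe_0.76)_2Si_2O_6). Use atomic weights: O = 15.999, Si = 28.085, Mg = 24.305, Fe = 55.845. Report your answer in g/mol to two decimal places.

The formula mass is the sum 0.48·24.305 + 1.52·55.845 + 2·28.085 + 6·15.999.

248.71 g/mol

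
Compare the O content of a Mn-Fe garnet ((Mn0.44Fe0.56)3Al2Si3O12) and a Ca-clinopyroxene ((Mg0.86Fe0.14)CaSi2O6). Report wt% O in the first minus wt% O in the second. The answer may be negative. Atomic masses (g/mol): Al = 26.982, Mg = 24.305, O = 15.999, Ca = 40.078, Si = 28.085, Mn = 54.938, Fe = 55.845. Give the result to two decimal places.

M((Mn0.44Fe0.56)3Al2Si3O12) = 496.545 g/mol, so wt% O = 191.988/496.545 × 100 = 38.66%.
M((Mg0.86Fe0.14)CaSi2O6) = 220.963 g/mol, so wt% O = 95.994/220.963 × 100 = 43.44%.
38.66 − 43.44 = -4.78 pp.

-4.78 percentage points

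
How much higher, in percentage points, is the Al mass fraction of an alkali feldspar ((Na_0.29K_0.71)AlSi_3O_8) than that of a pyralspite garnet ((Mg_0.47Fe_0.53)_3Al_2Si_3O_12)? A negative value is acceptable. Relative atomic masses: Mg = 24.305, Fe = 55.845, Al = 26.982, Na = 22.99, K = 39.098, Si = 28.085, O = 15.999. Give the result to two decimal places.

-2.05 percentage points

Al in (Na_0.29K_0.71)AlSi_3O_8: molar mass 273.656 g/mol; 1×26.982 = 26.982 g → 9.86 wt%.
Al in (Mg_0.47Fe_0.53)_3Al_2Si_3O_12: molar mass 453.271 g/mol; 2×26.982 = 53.964 g → 11.91 wt%.
Difference = 9.86 − 11.91 = -2.05 percentage points.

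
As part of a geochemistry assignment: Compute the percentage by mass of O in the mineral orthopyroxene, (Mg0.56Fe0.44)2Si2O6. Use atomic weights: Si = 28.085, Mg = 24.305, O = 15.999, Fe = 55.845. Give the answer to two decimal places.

M((Mg0.56Fe0.44)2Si2O6) = 228.529 g/mol.
O contributes 6 × 15.999 = 95.994 g per mole.
95.994/228.529 = 0.4201 → 42.01%.

42.01 wt%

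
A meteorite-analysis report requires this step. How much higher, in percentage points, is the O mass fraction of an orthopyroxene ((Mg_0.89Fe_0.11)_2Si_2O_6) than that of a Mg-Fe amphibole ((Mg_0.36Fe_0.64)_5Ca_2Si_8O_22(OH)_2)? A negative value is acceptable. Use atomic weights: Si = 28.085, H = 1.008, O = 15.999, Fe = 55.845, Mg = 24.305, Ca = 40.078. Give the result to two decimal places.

O in (Mg_0.89Fe_0.11)_2Si_2O_6: molar mass 207.713 g/mol; 6×15.999 = 95.994 g → 46.21 wt%.
O in (Mg_0.36Fe_0.64)_5Ca_2Si_8O_22(OH)_2: molar mass 913.281 g/mol; 24×15.999 = 383.976 g → 42.04 wt%.
Difference = 46.21 − 42.04 = 4.17 percentage points.

4.17 percentage points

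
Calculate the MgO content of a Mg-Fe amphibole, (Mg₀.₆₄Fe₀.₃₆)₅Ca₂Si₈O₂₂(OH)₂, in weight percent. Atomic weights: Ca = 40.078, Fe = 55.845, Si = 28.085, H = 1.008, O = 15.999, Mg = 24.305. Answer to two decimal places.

M((Mg₀.₆₄Fe₀.₃₆)₅Ca₂Si₈O₂₂(OH)₂) = 869.125 g/mol; M(MgO) = 40.304 g/mol.
Moles MgO per formula unit = 3.20 Mg ÷ 1 = 3.2000.
MgO fraction = (3.2000 × 40.304) / 869.125 = 128.973/869.125 = 0.1484.

14.84 wt%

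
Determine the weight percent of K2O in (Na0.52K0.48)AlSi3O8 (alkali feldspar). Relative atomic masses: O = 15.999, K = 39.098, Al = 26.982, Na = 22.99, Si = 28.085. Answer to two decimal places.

8.37 wt%

M((Na0.52K0.48)AlSi3O8) = 269.951 g/mol; M(K2O) = 94.195 g/mol.
Moles K2O per formula unit = 0.48 K ÷ 2 = 0.2400.
K2O fraction = (0.2400 × 94.195) / 269.951 = 22.607/269.951 = 0.0837.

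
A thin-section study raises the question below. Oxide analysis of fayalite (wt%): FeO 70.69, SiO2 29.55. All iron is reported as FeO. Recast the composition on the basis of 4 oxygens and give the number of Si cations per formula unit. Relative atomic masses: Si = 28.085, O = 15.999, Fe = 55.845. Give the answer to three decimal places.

1.000 Si apfu

70.69 wt% FeO ÷ 71.844 g/mol = 0.98394 mol, giving 0.98394 Fe and 0.98394 O.
29.55 wt% SiO2 ÷ 60.083 g/mol = 0.49182 mol, giving 0.49182 Si and 0.98364 O.
Oxygen sums to 1.96758; scaling by 4/1.96758 = 2.03295 puts the formula on 4 O.
Si: 0.49182 × 2.03295 = 1.000 atoms per formula unit.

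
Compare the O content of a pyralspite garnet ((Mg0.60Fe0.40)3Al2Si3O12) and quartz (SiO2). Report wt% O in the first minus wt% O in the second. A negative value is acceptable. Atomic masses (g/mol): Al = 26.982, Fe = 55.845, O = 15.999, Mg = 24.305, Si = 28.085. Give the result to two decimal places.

First mineral: 191.988 g O in 440.970 g formula = 43.54 wt% O.
Second mineral: 31.998 g O in 60.083 g formula = 53.26 wt% O.
43.54% − 53.26% gives a difference of -9.72 percentage points.

-9.72 percentage points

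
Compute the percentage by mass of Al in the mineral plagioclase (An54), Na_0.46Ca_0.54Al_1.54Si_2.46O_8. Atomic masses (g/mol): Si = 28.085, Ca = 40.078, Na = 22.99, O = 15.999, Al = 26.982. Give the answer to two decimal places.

15.34 wt%

M(Na_0.46Ca_0.54Al_1.54Si_2.46O_8) = 270.851 g/mol.
Al contributes 1.54 × 26.982 = 41.552 g per mole.
41.552/270.851 = 0.1534 → 15.34%.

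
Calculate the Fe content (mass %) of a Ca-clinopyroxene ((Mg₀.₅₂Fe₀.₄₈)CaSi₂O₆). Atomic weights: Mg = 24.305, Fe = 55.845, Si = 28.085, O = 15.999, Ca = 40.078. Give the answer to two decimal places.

M((Mg₀.₅₂Fe₀.₄₈)CaSi₂O₆) = 231.686 g/mol.
Fe contributes 0.48 × 55.845 = 26.806 g per mole.
26.806/231.686 = 0.1157 → 11.57%.

11.57 mass %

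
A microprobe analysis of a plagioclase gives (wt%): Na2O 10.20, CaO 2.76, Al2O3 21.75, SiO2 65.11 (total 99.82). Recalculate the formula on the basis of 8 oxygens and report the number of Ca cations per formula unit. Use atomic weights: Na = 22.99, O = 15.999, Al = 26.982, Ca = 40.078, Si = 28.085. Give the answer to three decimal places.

Na2O: 10.20/61.979 = 0.16457 mol → 0.32914 mol Na, 0.16457 mol O.
CaO: 2.76/56.077 = 0.04922 mol → 0.04922 mol Ca, 0.04922 mol O.
Al2O3: 21.75/101.961 = 0.21332 mol → 0.42664 mol Al, 0.63996 mol O.
SiO2: 65.11/60.083 = 1.08367 mol → 1.08367 mol Si, 2.16734 mol O.
Total oxygen = 3.02109 mol. Normalization factor = 8/3.02109 = 2.64805.
Ca per 8 O = 0.04922 × 2.64805 = 0.130.

0.130 Ca apfu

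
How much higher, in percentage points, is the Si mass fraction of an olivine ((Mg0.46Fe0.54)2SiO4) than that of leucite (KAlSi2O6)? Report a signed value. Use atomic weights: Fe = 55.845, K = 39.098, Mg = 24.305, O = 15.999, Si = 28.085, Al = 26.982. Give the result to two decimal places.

-9.67 percentage points

First mineral: 28.085 g Si in 174.754 g formula = 16.07 wt% Si.
Second mineral: 56.170 g Si in 218.244 g formula = 25.74 wt% Si.
16.07% − 25.74% gives a difference of -9.67 percentage points.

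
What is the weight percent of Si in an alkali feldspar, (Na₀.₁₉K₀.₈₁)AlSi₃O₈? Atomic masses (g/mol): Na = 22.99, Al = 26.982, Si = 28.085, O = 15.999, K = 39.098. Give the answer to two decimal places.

Molar mass of (Na₀.₁₉K₀.₈₁)AlSi₃O₈: 0.19·22.99 + 0.81·39.098 + 1·26.982 + 3·28.085 + 8·15.999 = 275.266 g/mol.
Mass of Si per formula unit: 3 × 28.085 = 84.255 g.
Weight fraction Si = 84.255 / 275.266 = 0.3061.

30.61 wt%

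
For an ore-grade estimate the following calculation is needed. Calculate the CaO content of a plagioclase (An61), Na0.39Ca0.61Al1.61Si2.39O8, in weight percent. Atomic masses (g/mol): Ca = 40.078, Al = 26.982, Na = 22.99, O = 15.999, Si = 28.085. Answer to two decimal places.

M(Na0.39Ca0.61Al1.61Si2.39O8) = 271.970 g/mol; M(CaO) = 56.077 g/mol.
Moles CaO per formula unit = 0.61 Ca ÷ 1 = 0.6100.
CaO fraction = (0.6100 × 56.077) / 271.970 = 34.207/271.970 = 0.1258.

12.58 wt%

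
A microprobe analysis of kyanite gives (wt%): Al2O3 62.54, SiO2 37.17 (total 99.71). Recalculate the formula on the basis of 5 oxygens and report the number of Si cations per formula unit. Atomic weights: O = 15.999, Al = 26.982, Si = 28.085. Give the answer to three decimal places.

Al2O3: 62.54/101.961 = 0.61337 mol → 1.22674 mol Al, 1.84011 mol O.
SiO2: 37.17/60.083 = 0.61864 mol → 0.61864 mol Si, 1.23728 mol O.
Total oxygen = 3.07739 mol. Normalization factor = 5/3.07739 = 1.62475.
Si per 5 O = 0.61864 × 1.62475 = 1.005.

1.005 Si apfu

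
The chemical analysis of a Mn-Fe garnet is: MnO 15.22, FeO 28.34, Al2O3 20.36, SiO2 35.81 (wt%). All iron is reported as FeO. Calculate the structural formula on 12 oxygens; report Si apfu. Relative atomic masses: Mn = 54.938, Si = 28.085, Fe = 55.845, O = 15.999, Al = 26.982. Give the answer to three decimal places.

2.980 Si apfu

MnO (M=70.937): mol = 0.21456; Mn = 0.21456, O = 0.21456.
FeO (M=71.844): mol = 0.39447; Fe = 0.39447, O = 0.39447.
Al2O3 (M=101.961): mol = 0.19968; Al = 0.39936, O = 0.59904.
SiO2 (M=60.083): mol = 0.59601; Si = 0.59601, O = 1.19202.
ΣO = 2.40009; factor = 12/ΣO = 4.99981.
Si apfu = 0.59601 × 4.99981 = 2.980.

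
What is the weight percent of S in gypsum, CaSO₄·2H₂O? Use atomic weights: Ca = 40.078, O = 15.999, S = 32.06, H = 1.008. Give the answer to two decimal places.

18.62 weight percent

M(CaSO₄·2H₂O) = 172.164 g/mol.
S contributes 1 × 32.06 = 32.060 g per mole.
32.060/172.164 = 0.1862 → 18.62%.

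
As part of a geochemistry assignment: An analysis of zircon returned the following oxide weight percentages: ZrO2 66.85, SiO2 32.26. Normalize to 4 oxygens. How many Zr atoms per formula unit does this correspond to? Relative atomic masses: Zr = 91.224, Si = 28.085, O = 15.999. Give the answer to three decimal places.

ZrO2: 66.85/123.222 = 0.54252 mol → 0.54252 mol Zr, 1.08504 mol O.
SiO2: 32.26/60.083 = 0.53692 mol → 0.53692 mol Si, 1.07384 mol O.
Total oxygen = 2.15888 mol. Normalization factor = 4/2.15888 = 1.85281.
Zr per 4 O = 0.54252 × 1.85281 = 1.005.

1.005 Zr apfu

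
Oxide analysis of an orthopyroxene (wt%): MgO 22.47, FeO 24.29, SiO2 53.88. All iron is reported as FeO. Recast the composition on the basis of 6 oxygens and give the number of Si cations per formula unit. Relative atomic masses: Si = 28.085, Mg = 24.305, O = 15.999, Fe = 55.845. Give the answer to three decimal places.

MgO: 22.47/40.304 = 0.55751 mol → 0.55751 mol Mg, 0.55751 mol O.
FeO: 24.29/71.844 = 0.33809 mol → 0.33809 mol Fe, 0.33809 mol O.
SiO2: 53.88/60.083 = 0.89676 mol → 0.89676 mol Si, 1.79352 mol O.
Total oxygen = 2.68912 mol. Normalization factor = 6/2.68912 = 2.23121.
Si per 6 O = 0.89676 × 2.23121 = 2.001.

2.001 Si apfu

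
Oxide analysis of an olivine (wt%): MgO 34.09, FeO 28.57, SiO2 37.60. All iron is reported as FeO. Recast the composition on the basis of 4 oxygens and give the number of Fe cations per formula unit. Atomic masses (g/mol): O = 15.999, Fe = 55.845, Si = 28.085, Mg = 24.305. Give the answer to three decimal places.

0.638 Fe apfu

MgO: 34.09/40.304 = 0.84582 mol → 0.84582 mol Mg, 0.84582 mol O.
FeO: 28.57/71.844 = 0.39767 mol → 0.39767 mol Fe, 0.39767 mol O.
SiO2: 37.60/60.083 = 0.62580 mol → 0.62580 mol Si, 1.25160 mol O.
Total oxygen = 2.49509 mol. Normalization factor = 4/2.49509 = 1.60315.
Fe per 4 O = 0.39767 × 1.60315 = 0.638.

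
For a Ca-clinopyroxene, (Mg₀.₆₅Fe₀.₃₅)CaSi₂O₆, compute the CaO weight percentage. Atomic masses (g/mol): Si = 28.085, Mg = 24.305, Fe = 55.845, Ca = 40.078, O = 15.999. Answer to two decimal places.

M((Mg₀.₆₅Fe₀.₃₅)CaSi₂O₆) = 227.586 g/mol; M(CaO) = 56.077 g/mol.
Moles CaO per formula unit = 1 Ca ÷ 1 = 1.0000.
CaO fraction = (1.0000 × 56.077) / 227.586 = 56.077/227.586 = 0.2464.

24.64 wt%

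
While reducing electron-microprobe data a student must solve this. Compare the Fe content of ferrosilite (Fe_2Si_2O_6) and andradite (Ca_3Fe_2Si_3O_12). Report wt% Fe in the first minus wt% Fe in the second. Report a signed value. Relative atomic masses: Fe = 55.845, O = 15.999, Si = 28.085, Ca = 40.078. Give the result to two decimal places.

20.35 percentage points

M(Fe_2Si_2O_6) = 263.854 g/mol, so wt% Fe = 111.690/263.854 × 100 = 42.33%.
M(Ca_3Fe_2Si_3O_12) = 508.167 g/mol, so wt% Fe = 111.690/508.167 × 100 = 21.98%.
42.33 − 21.98 = 20.35 pp.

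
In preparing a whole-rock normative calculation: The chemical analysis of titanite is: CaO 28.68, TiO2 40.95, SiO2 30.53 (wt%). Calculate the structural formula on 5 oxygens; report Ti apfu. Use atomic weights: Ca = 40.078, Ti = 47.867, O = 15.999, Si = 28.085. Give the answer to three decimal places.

1.004 Ti apfu

CaO (M=56.077): mol = 0.51144; Ca = 0.51144, O = 0.51144.
TiO2 (M=79.865): mol = 0.51274; Ti = 0.51274, O = 1.02548.
SiO2 (M=60.083): mol = 0.50813; Si = 0.50813, O = 1.01626.
ΣO = 2.55318; factor = 5/ΣO = 1.95834.
Ti apfu = 0.51274 × 1.95834 = 1.004.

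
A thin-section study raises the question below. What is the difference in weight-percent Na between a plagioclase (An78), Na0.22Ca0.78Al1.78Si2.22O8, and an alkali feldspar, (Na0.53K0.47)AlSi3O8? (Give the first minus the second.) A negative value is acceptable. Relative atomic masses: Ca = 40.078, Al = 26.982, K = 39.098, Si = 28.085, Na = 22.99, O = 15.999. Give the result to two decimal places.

First mineral: 5.058 g Na in 274.687 g formula = 1.84 wt% Na.
Second mineral: 12.185 g Na in 269.790 g formula = 4.52 wt% Na.
1.84% − 4.52% gives a difference of -2.68 percentage points.

-2.68 percentage points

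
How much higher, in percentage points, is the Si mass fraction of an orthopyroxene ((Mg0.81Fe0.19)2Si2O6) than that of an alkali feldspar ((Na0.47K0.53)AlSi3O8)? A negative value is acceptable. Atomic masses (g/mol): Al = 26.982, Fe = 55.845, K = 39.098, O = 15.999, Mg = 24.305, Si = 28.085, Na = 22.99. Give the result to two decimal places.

First mineral: 56.170 g Si in 212.759 g formula = 26.40 wt% Si.
Second mineral: 84.255 g Si in 270.756 g formula = 31.12 wt% Si.
26.40% − 31.12% gives a difference of -4.72 percentage points.

-4.72 percentage points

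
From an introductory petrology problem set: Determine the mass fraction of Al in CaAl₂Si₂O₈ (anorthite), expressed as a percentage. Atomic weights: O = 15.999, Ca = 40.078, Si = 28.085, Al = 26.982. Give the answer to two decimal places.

Formula mass = 1·40.078 + 2·26.982 + 2·28.085 + 8·15.999 = 278.204 g/mol, of which 53.964 g is Al.
So Al makes up 53.964/278.204 = 0.1940 of the mass, i.e. 19.40%.

19.40 mass %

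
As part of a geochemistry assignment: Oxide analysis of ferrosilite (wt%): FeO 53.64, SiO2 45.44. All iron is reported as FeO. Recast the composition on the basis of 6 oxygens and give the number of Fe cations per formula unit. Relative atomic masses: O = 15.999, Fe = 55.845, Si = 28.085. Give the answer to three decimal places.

FeO: 53.64/71.844 = 0.74662 mol → 0.74662 mol Fe, 0.74662 mol O.
SiO2: 45.44/60.083 = 0.75629 mol → 0.75629 mol Si, 1.51258 mol O.
Total oxygen = 2.25920 mol. Normalization factor = 6/2.25920 = 2.65581.
Fe per 6 O = 0.74662 × 2.65581 = 1.983.

1.983 Fe apfu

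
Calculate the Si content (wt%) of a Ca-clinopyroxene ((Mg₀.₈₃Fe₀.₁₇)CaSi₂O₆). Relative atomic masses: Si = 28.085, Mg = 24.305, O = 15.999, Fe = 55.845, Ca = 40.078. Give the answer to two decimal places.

25.31 wt%

Formula mass = 0.83×24.305 + 0.17×55.845 + 1×40.078 + 2×28.085 + 6×15.999 = 221.909 g/mol, of which 56.170 g is Si.
So Si makes up 56.170/221.909 = 0.2531 of the mass, i.e. 25.31%.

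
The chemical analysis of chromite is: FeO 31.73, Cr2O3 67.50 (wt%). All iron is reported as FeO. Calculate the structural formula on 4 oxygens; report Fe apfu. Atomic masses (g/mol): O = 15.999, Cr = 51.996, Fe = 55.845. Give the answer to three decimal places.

31.73 wt% FeO ÷ 71.844 g/mol = 0.44165 mol, giving 0.44165 Fe and 0.44165 O.
67.50 wt% Cr2O3 ÷ 151.989 g/mol = 0.44411 mol, giving 0.88822 Cr and 1.33233 O.
Oxygen sums to 1.77398; scaling by 4/1.77398 = 2.25482 puts the formula on 4 O.
Fe: 0.44165 × 2.25482 = 0.996 atoms per formula unit.

0.996 Fe apfu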